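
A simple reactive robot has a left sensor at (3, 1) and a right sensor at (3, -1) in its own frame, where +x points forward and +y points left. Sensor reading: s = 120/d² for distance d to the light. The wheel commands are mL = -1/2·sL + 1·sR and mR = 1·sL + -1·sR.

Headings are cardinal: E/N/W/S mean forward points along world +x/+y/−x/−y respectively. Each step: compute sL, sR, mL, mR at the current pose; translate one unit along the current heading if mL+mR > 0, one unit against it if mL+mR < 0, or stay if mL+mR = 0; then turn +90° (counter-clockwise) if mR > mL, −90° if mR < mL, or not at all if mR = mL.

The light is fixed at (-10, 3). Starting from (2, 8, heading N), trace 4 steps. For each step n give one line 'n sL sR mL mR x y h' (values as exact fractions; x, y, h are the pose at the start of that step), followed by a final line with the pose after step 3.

0 24/37 120/233 1644/8621 1152/8621 2 8 N
1 60/137 12/25 894/3425 -144/3425 2 9 E
2 24/41 40/51 1028/2091 -416/2091 3 9 S
3 30/29 15/17 180/493 75/493 3 8 W
final 2 8 N

n=0: pose=(2,8,N); sL=24/37, sR=120/233; mL=1644/8621, mR=1152/8621; mL+mR=12/37 → advance +1; mR−mL=-492/8621 → turn -1·90°
n=1: pose=(2,9,E); sL=60/137, sR=12/25; mL=894/3425, mR=-144/3425; mL+mR=30/137 → advance +1; mR−mL=-1038/3425 → turn -1·90°
n=2: pose=(3,9,S); sL=24/41, sR=40/51; mL=1028/2091, mR=-416/2091; mL+mR=12/41 → advance +1; mR−mL=-1444/2091 → turn -1·90°
n=3: pose=(3,8,W); sL=30/29, sR=15/17; mL=180/493, mR=75/493; mL+mR=15/29 → advance +1; mR−mL=-105/493 → turn -1·90°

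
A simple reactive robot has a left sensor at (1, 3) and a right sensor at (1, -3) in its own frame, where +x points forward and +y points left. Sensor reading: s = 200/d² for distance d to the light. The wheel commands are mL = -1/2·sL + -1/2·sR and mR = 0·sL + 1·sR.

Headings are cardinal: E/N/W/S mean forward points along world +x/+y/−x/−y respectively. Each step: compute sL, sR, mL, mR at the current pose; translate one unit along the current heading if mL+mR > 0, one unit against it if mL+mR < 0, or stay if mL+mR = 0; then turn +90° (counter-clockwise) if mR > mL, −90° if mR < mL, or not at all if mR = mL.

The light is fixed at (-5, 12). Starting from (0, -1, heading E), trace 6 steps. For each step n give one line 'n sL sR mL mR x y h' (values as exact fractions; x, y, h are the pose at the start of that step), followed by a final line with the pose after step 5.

0 25/17 50/73 -2675/2482 50/73 0 -1 E
1 40/29 200/193 -6760/5597 200/193 -1 -1 N
2 100/149 20/13 -2140/1937 20/13 -1 -2 W
3 200/261 8/9 -24/29 8/9 -2 -2 S
4 5/4 10/17 -125/136 10/17 -2 -3 E
5 200/197 200/221 -41800/43537 200/221 -3 -3 N
final -3 -4 W

n=0: pose=(0,-1,E); sL=25/17, sR=50/73; mL=-2675/2482, mR=50/73; mL+mR=-975/2482 → advance -1; mR−mL=4375/2482 → turn +1·90°
n=1: pose=(-1,-1,N); sL=40/29, sR=200/193; mL=-6760/5597, mR=200/193; mL+mR=-960/5597 → advance -1; mR−mL=12560/5597 → turn +1·90°
n=2: pose=(-1,-2,W); sL=100/149, sR=20/13; mL=-2140/1937, mR=20/13; mL+mR=840/1937 → advance +1; mR−mL=5120/1937 → turn +1·90°
n=3: pose=(-2,-2,S); sL=200/261, sR=8/9; mL=-24/29, mR=8/9; mL+mR=16/261 → advance +1; mR−mL=448/261 → turn +1·90°
n=4: pose=(-2,-3,E); sL=5/4, sR=10/17; mL=-125/136, mR=10/17; mL+mR=-45/136 → advance -1; mR−mL=205/136 → turn +1·90°
n=5: pose=(-3,-3,N); sL=200/197, sR=200/221; mL=-41800/43537, mR=200/221; mL+mR=-2400/43537 → advance -1; mR−mL=81200/43537 → turn +1·90°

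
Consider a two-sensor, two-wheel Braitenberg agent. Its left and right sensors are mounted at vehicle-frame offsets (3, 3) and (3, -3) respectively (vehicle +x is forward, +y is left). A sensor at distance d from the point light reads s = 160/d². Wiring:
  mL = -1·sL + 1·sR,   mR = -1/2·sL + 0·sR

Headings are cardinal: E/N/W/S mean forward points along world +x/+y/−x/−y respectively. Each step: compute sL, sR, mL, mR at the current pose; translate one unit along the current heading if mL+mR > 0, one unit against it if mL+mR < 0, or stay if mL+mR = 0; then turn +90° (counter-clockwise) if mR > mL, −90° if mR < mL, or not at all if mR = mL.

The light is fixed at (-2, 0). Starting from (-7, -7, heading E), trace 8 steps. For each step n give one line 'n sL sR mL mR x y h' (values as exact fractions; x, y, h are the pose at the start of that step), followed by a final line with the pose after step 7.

0 8 20/13 -84/13 -4 -7 -7 E
1 160/97 32/5 2304/485 -80/97 -8 -7 N
2 80/9 16/9 -64/9 -40/9 -8 -6 E
3 160/109 32/5 2688/545 -80/109 -9 -6 N
4 8 2 -6 -4 -9 -5 E
5 32/25 160/29 3072/725 -16/25 -10 -5 N
6 80/13 80/37 -1920/481 -40/13 -10 -4 E
7 32/29 160/37 3456/1073 -16/29 -11 -4 N
final -11 -3 E

n=0: pose=(-7,-7,E); sL=8, sR=20/13; mL=-84/13, mR=-4; mL+mR=-136/13 → advance -1; mR−mL=32/13 → turn +1·90°
n=1: pose=(-8,-7,N); sL=160/97, sR=32/5; mL=2304/485, mR=-80/97; mL+mR=1904/485 → advance +1; mR−mL=-2704/485 → turn -1·90°
n=2: pose=(-8,-6,E); sL=80/9, sR=16/9; mL=-64/9, mR=-40/9; mL+mR=-104/9 → advance -1; mR−mL=8/3 → turn +1·90°
n=3: pose=(-9,-6,N); sL=160/109, sR=32/5; mL=2688/545, mR=-80/109; mL+mR=2288/545 → advance +1; mR−mL=-3088/545 → turn -1·90°
n=4: pose=(-9,-5,E); sL=8, sR=2; mL=-6, mR=-4; mL+mR=-10 → advance -1; mR−mL=2 → turn +1·90°
n=5: pose=(-10,-5,N); sL=32/25, sR=160/29; mL=3072/725, mR=-16/25; mL+mR=2608/725 → advance +1; mR−mL=-3536/725 → turn -1·90°
n=6: pose=(-10,-4,E); sL=80/13, sR=80/37; mL=-1920/481, mR=-40/13; mL+mR=-3400/481 → advance -1; mR−mL=440/481 → turn +1·90°
n=7: pose=(-11,-4,N); sL=32/29, sR=160/37; mL=3456/1073, mR=-16/29; mL+mR=2864/1073 → advance +1; mR−mL=-4048/1073 → turn -1·90°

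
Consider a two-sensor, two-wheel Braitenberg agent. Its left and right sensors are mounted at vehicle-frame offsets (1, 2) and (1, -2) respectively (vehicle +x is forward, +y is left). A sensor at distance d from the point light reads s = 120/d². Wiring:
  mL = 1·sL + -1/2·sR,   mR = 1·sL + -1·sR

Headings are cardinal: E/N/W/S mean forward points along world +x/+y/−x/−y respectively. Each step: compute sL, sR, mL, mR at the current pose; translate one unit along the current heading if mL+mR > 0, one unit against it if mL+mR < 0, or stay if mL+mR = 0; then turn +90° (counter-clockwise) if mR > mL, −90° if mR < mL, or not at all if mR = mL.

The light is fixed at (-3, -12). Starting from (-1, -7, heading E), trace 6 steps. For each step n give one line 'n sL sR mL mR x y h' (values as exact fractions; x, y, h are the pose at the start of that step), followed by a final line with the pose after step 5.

0 60/29 20/3 -110/87 -400/87 -1 -7 E
1 24/5 120/17 108/85 -192/85 -2 -7 S
2 15/2 15/8 105/16 45/8 -2 -6 W
3 120/53 120/53 60/53 0 -3 -6 N
4 60/41 60/13 -450/533 -1680/533 -3 -5 E
5 120/37 8/3 212/111 64/111 -4 -5 S
final -4 -6 W

n=0: pose=(-1,-7,E); sL=60/29, sR=20/3; mL=-110/87, mR=-400/87; mL+mR=-170/29 → advance -1; mR−mL=-10/3 → turn -1·90°
n=1: pose=(-2,-7,S); sL=24/5, sR=120/17; mL=108/85, mR=-192/85; mL+mR=-84/85 → advance -1; mR−mL=-60/17 → turn -1·90°
n=2: pose=(-2,-6,W); sL=15/2, sR=15/8; mL=105/16, mR=45/8; mL+mR=195/16 → advance +1; mR−mL=-15/16 → turn -1·90°
n=3: pose=(-3,-6,N); sL=120/53, sR=120/53; mL=60/53, mR=0; mL+mR=60/53 → advance +1; mR−mL=-60/53 → turn -1·90°
n=4: pose=(-3,-5,E); sL=60/41, sR=60/13; mL=-450/533, mR=-1680/533; mL+mR=-2130/533 → advance -1; mR−mL=-30/13 → turn -1·90°
n=5: pose=(-4,-5,S); sL=120/37, sR=8/3; mL=212/111, mR=64/111; mL+mR=92/37 → advance +1; mR−mL=-4/3 → turn -1·90°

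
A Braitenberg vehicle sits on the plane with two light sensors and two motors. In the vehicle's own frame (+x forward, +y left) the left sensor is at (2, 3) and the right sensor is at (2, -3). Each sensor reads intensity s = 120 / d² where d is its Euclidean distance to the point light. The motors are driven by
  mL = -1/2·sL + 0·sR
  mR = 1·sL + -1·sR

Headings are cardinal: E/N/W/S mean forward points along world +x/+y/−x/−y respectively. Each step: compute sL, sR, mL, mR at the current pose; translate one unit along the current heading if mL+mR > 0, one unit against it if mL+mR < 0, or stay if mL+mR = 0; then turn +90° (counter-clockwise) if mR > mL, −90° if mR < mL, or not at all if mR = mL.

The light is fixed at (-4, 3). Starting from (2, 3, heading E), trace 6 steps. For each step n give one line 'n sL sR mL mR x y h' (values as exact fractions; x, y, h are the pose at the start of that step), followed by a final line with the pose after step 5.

0 120/73 120/73 -60/73 0 2 3 E
1 15 30/17 -15/2 225/17 1 3 N
2 120/13 24/5 -60/13 288/65 1 4 W
3 60/41 12 -30/41 -432/41 2 4 S
4 120/17 120/41 -60/17 2880/697 2 5 W
5 15/8 30 -15/16 -225/8 1 5 S
final 1 6 W

n=0: pose=(2,3,E); sL=120/73, sR=120/73; mL=-60/73, mR=0; mL+mR=-60/73 → advance -1; mR−mL=60/73 → turn +1·90°
n=1: pose=(1,3,N); sL=15, sR=30/17; mL=-15/2, mR=225/17; mL+mR=195/34 → advance +1; mR−mL=705/34 → turn +1·90°
n=2: pose=(1,4,W); sL=120/13, sR=24/5; mL=-60/13, mR=288/65; mL+mR=-12/65 → advance -1; mR−mL=588/65 → turn +1·90°
n=3: pose=(2,4,S); sL=60/41, sR=12; mL=-30/41, mR=-432/41; mL+mR=-462/41 → advance -1; mR−mL=-402/41 → turn -1·90°
n=4: pose=(2,5,W); sL=120/17, sR=120/41; mL=-60/17, mR=2880/697; mL+mR=420/697 → advance +1; mR−mL=5340/697 → turn +1·90°
n=5: pose=(1,5,S); sL=15/8, sR=30; mL=-15/16, mR=-225/8; mL+mR=-465/16 → advance -1; mR−mL=-435/16 → turn -1·90°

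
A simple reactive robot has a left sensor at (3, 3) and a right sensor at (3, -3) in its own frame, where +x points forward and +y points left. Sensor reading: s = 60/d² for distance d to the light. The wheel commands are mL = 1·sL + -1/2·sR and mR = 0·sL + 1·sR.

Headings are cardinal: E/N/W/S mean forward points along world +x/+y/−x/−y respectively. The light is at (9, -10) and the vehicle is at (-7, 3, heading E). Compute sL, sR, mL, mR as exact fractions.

left sensor world pos  = (-4, 6); dL² = 425
right sensor world pos = (-4, 0); dR² = 269
sL = 60/425 = 12/85
sR = 60/269 = 60/269
mL = 1·sL + -1/2·sR = 678/22865
mR = 0·sL + 1·sR = 60/269

12/85 60/269 678/22865 60/269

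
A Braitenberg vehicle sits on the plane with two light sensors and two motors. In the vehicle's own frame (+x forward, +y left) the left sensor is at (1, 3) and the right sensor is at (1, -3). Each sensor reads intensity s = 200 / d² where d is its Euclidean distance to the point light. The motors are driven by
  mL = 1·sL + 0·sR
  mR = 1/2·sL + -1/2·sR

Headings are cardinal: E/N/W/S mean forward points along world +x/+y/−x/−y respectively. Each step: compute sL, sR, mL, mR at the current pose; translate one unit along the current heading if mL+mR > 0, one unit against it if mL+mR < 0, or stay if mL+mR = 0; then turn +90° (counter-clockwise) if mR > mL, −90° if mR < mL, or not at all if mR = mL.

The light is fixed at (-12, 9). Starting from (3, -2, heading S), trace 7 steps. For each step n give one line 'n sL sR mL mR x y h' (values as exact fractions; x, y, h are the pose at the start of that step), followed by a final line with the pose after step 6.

n=0: pose=(3,-2,S); sL=50/117, sR=25/36; mL=50/117, mR=-125/936; mL+mR=275/936 → advance +1; mR−mL=-175/312 → turn -1·90°
n=1: pose=(3,-3,W); sL=200/421, sR=200/277; mL=200/421, mR=-14400/116617; mL+mR=41000/116617 → advance +1; mR−mL=-69800/116617 → turn -1·90°
n=2: pose=(2,-3,N); sL=100/121, sR=20/41; mL=100/121, mR=840/4961; mL+mR=4940/4961 → advance +1; mR−mL=-3260/4961 → turn -1·90°
n=3: pose=(2,-2,E); sL=200/289, sR=200/421; mL=200/289, mR=13200/121669; mL+mR=97400/121669 → advance +1; mR−mL=-71000/121669 → turn -1·90°
n=4: pose=(3,-2,S); sL=50/117, sR=25/36; mL=50/117, mR=-125/936; mL+mR=275/936 → advance +1; mR−mL=-175/312 → turn -1·90°
n=5: pose=(3,-3,W); sL=200/421, sR=200/277; mL=200/421, mR=-14400/116617; mL+mR=41000/116617 → advance +1; mR−mL=-69800/116617 → turn -1·90°
n=6: pose=(2,-3,N); sL=100/121, sR=20/41; mL=100/121, mR=840/4961; mL+mR=4940/4961 → advance +1; mR−mL=-3260/4961 → turn -1·90°

0 50/117 25/36 50/117 -125/936 3 -2 S
1 200/421 200/277 200/421 -14400/116617 3 -3 W
2 100/121 20/41 100/121 840/4961 2 -3 N
3 200/289 200/421 200/289 13200/121669 2 -2 E
4 50/117 25/36 50/117 -125/936 3 -2 S
5 200/421 200/277 200/421 -14400/116617 3 -3 W
6 100/121 20/41 100/121 840/4961 2 -3 N
final 2 -2 E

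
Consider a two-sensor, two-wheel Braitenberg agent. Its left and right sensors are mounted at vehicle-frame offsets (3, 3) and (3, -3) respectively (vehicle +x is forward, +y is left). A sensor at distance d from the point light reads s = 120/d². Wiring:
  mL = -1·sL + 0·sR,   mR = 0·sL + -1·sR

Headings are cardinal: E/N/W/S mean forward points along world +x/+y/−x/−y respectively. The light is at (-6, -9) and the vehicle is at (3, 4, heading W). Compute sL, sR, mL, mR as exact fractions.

15/17 30/73 -15/17 -30/73

left sensor world pos  = (0, 1); dL² = 136
right sensor world pos = (0, 7); dR² = 292
sL = 120/136 = 15/17
sR = 120/292 = 30/73
mL = -1·sL + 0·sR = -15/17
mR = 0·sL + -1·sR = -30/73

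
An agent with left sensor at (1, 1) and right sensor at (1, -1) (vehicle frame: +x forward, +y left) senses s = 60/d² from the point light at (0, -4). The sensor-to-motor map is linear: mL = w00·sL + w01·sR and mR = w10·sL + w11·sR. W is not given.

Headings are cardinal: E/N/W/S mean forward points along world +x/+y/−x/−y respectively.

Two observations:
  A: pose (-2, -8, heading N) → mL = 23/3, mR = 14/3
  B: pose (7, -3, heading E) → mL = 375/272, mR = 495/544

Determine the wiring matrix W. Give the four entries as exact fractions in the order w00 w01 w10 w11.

obs A: pose=(-2,-8,N) → sL=10/3, sR=6, mL=23/3, mR=14/3
obs B: pose=(7,-3,E) → sL=15/17, sR=15/16, mL=375/272, mR=495/544
sensor matrix S = [[10/3, 6], [15/17, 15/16]]; det S = -295/136
solve [mL_A; mL_B] = S·[w00; w01] and [mR_A; mR_B] = S·[w10; w11]:
  w00 = 1/2, w01 = 1, w10 = 1/2, w11 = 1/2

1/2 1 1/2 1/2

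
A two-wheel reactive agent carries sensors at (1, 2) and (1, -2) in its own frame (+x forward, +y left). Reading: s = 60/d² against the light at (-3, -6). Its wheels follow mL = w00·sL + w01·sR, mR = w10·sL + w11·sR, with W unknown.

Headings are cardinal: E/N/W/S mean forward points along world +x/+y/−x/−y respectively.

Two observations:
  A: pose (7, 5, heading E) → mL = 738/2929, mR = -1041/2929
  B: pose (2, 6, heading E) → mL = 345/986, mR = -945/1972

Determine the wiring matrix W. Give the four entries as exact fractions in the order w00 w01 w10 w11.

obs A: pose=(7,5,E) → sL=6/29, sR=30/101, mL=738/2929, mR=-1041/2929
obs B: pose=(2,6,E) → sL=15/58, sR=15/34, mL=345/986, mR=-945/1972
sensor matrix S = [[6/29, 30/101], [15/58, 15/34]]; det S = 720/49793
solve [mL_A; mL_B] = S·[w00; w01] and [mR_A; mR_B] = S·[w10; w11]:
  w00 = 1/2, w01 = 1/2, w10 = -1, w11 = -1/2

1/2 1/2 -1 -1/2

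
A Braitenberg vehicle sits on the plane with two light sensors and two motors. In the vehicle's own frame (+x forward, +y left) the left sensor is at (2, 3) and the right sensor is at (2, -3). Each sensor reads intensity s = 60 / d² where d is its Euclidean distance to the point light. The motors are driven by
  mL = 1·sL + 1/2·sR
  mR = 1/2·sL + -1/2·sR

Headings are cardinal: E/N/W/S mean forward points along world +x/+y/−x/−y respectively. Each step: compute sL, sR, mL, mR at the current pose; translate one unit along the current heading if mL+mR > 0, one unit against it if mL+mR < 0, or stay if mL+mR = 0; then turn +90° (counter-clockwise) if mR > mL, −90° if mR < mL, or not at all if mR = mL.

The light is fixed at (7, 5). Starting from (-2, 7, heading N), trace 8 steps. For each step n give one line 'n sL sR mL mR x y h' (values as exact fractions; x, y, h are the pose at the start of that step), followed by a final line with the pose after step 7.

0 3/8 15/13 99/104 -81/208 -2 7 N
1 12/17 60/49 1098/833 -216/833 -2 8 E
2 30/13 30/61 2025/793 720/793 -1 8 S
3 60/101 12/25 2106/2525 144/2525 -1 7 W
4 3/8 15/13 99/104 -81/208 -2 7 N
5 12/17 60/49 1098/833 -216/833 -2 8 E
6 30/13 30/61 2025/793 720/793 -1 8 S
7 60/101 12/25 2106/2525 144/2525 -1 7 W
final -2 7 N

n=0: pose=(-2,7,N); sL=3/8, sR=15/13; mL=99/104, mR=-81/208; mL+mR=9/16 → advance +1; mR−mL=-279/208 → turn -1·90°
n=1: pose=(-2,8,E); sL=12/17, sR=60/49; mL=1098/833, mR=-216/833; mL+mR=18/17 → advance +1; mR−mL=-1314/833 → turn -1·90°
n=2: pose=(-1,8,S); sL=30/13, sR=30/61; mL=2025/793, mR=720/793; mL+mR=45/13 → advance +1; mR−mL=-1305/793 → turn -1·90°
n=3: pose=(-1,7,W); sL=60/101, sR=12/25; mL=2106/2525, mR=144/2525; mL+mR=90/101 → advance +1; mR−mL=-1962/2525 → turn -1·90°
n=4: pose=(-2,7,N); sL=3/8, sR=15/13; mL=99/104, mR=-81/208; mL+mR=9/16 → advance +1; mR−mL=-279/208 → turn -1·90°
n=5: pose=(-2,8,E); sL=12/17, sR=60/49; mL=1098/833, mR=-216/833; mL+mR=18/17 → advance +1; mR−mL=-1314/833 → turn -1·90°
n=6: pose=(-1,8,S); sL=30/13, sR=30/61; mL=2025/793, mR=720/793; mL+mR=45/13 → advance +1; mR−mL=-1305/793 → turn -1·90°
n=7: pose=(-1,7,W); sL=60/101, sR=12/25; mL=2106/2525, mR=144/2525; mL+mR=90/101 → advance +1; mR−mL=-1962/2525 → turn -1·90°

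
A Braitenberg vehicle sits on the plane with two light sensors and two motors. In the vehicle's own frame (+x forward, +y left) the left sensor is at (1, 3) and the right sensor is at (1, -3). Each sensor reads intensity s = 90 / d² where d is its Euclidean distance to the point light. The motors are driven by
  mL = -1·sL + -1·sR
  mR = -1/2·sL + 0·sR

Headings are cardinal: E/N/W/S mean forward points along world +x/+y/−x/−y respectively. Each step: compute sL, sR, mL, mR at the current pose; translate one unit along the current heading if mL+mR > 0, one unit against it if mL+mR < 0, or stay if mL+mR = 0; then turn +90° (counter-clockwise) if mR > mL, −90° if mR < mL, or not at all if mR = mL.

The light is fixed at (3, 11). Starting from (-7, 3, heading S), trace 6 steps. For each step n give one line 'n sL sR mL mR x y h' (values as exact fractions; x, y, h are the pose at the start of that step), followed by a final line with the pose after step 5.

0 9/13 9/25 -342/325 -9/26 -7 3 S
1 90/97 90/181 -25020/17557 -45/97 -7 4 E
2 45/116 9/10 -747/580 -45/232 -8 4 N
3 18/53 90/169 -7812/8957 -9/53 -8 3 W
4 9/13 9/25 -342/325 -9/26 -7 3 S
5 90/97 90/181 -25020/17557 -45/97 -7 4 E
final -8 4 N

n=0: pose=(-7,3,S); sL=9/13, sR=9/25; mL=-342/325, mR=-9/26; mL+mR=-909/650 → advance -1; mR−mL=459/650 → turn +1·90°
n=1: pose=(-7,4,E); sL=90/97, sR=90/181; mL=-25020/17557, mR=-45/97; mL+mR=-33165/17557 → advance -1; mR−mL=16875/17557 → turn +1·90°
n=2: pose=(-8,4,N); sL=45/116, sR=9/10; mL=-747/580, mR=-45/232; mL+mR=-1719/1160 → advance -1; mR−mL=1269/1160 → turn +1·90°
n=3: pose=(-8,3,W); sL=18/53, sR=90/169; mL=-7812/8957, mR=-9/53; mL+mR=-9333/8957 → advance -1; mR−mL=6291/8957 → turn +1·90°
n=4: pose=(-7,3,S); sL=9/13, sR=9/25; mL=-342/325, mR=-9/26; mL+mR=-909/650 → advance -1; mR−mL=459/650 → turn +1·90°
n=5: pose=(-7,4,E); sL=90/97, sR=90/181; mL=-25020/17557, mR=-45/97; mL+mR=-33165/17557 → advance -1; mR−mL=16875/17557 → turn +1·90°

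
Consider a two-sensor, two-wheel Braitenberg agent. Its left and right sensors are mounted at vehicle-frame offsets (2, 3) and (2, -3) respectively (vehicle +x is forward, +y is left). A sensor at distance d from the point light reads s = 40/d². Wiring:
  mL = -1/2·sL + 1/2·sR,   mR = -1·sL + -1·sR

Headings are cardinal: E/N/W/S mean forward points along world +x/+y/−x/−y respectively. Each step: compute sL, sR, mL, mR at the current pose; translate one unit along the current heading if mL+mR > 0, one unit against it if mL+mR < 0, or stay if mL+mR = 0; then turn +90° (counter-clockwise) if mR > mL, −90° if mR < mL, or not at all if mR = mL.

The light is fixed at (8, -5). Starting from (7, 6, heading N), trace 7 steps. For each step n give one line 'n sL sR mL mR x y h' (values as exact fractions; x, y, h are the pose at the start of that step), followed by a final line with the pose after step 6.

n=0: pose=(7,6,N); sL=8/37, sR=40/173; mL=48/6401, mR=-2864/6401; mL+mR=-2816/6401 → advance -1; mR−mL=-2912/6401 → turn -1·90°
n=1: pose=(7,5,E); sL=4/17, sR=4/5; mL=24/85, mR=-88/85; mL+mR=-64/85 → advance -1; mR−mL=-112/85 → turn -1·90°
n=2: pose=(6,5,S); sL=8/13, sR=40/89; mL=-96/1157, mR=-1232/1157; mL+mR=-1328/1157 → advance -1; mR−mL=-1136/1157 → turn -1·90°
n=3: pose=(6,6,W); sL=1/2, sR=10/53; mL=-33/212, mR=-73/106; mL+mR=-179/212 → advance -1; mR−mL=-113/212 → turn -1·90°
n=4: pose=(7,6,N); sL=8/37, sR=40/173; mL=48/6401, mR=-2864/6401; mL+mR=-2816/6401 → advance -1; mR−mL=-2912/6401 → turn -1·90°
n=5: pose=(7,5,E); sL=4/17, sR=4/5; mL=24/85, mR=-88/85; mL+mR=-64/85 → advance -1; mR−mL=-112/85 → turn -1·90°
n=6: pose=(6,5,S); sL=8/13, sR=40/89; mL=-96/1157, mR=-1232/1157; mL+mR=-1328/1157 → advance -1; mR−mL=-1136/1157 → turn -1·90°

0 8/37 40/173 48/6401 -2864/6401 7 6 N
1 4/17 4/5 24/85 -88/85 7 5 E
2 8/13 40/89 -96/1157 -1232/1157 6 5 S
3 1/2 10/53 -33/212 -73/106 6 6 W
4 8/37 40/173 48/6401 -2864/6401 7 6 N
5 4/17 4/5 24/85 -88/85 7 5 E
6 8/13 40/89 -96/1157 -1232/1157 6 5 S
final 6 6 W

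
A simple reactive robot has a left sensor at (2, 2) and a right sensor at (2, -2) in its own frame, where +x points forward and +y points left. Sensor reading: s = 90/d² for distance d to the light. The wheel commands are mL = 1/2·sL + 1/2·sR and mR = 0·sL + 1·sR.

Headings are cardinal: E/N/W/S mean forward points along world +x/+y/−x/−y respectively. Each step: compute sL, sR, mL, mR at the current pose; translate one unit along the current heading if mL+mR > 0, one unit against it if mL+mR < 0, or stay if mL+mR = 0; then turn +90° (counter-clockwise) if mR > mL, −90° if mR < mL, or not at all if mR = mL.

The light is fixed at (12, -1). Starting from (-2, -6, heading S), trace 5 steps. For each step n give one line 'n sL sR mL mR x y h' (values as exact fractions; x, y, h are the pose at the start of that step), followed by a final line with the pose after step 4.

n=0: pose=(-2,-6,S); sL=90/193, sR=18/61; mL=4482/11773, mR=18/61; mL+mR=7956/11773 → advance +1; mR−mL=-1008/11773 → turn -1·90°
n=1: pose=(-2,-7,W); sL=9/32, sR=45/136; mL=333/1088, mR=45/136; mL+mR=693/1088 → advance +1; mR−mL=27/1088 → turn +1·90°
n=2: pose=(-3,-7,S); sL=90/233, sR=90/353; mL=26370/82249, mR=90/353; mL+mR=47340/82249 → advance +1; mR−mL=-5400/82249 → turn -1·90°
n=3: pose=(-3,-8,W); sL=9/37, sR=45/157; mL=1539/5809, mR=45/157; mL+mR=3204/5809 → advance +1; mR−mL=126/5809 → turn +1·90°
n=4: pose=(-4,-8,S); sL=90/277, sR=2/9; mL=682/2493, mR=2/9; mL+mR=412/831 → advance +1; mR−mL=-128/2493 → turn -1·90°

0 90/193 18/61 4482/11773 18/61 -2 -6 S
1 9/32 45/136 333/1088 45/136 -2 -7 W
2 90/233 90/353 26370/82249 90/353 -3 -7 S
3 9/37 45/157 1539/5809 45/157 -3 -8 W
4 90/277 2/9 682/2493 2/9 -4 -8 S
final -4 -9 W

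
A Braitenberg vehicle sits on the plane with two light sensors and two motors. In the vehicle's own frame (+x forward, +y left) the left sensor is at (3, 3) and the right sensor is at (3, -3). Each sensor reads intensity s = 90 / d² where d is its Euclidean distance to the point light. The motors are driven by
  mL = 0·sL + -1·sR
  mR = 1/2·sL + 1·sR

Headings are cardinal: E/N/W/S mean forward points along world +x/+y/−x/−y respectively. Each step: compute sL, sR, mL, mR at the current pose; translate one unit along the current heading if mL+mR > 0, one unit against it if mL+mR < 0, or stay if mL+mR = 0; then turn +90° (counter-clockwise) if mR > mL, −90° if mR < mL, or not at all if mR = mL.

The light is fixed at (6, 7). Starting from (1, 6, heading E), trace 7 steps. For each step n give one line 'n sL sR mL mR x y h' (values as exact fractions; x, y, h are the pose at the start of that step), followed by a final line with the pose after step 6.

n=0: pose=(1,6,E); sL=45/4, sR=9/2; mL=-9/2, mR=81/8; mL+mR=45/8 → advance +1; mR−mL=117/8 → turn +1·90°
n=1: pose=(2,6,N); sL=90/53, sR=18; mL=-18, mR=999/53; mL+mR=45/53 → advance +1; mR−mL=1953/53 → turn +1·90°
n=2: pose=(2,7,W); sL=45/29, sR=45/29; mL=-45/29, mR=135/58; mL+mR=45/58 → advance +1; mR−mL=225/58 → turn +1·90°
n=3: pose=(1,7,S); sL=90/13, sR=90/73; mL=-90/73, mR=4455/949; mL+mR=45/13 → advance +1; mR−mL=5625/949 → turn +1·90°
n=4: pose=(1,6,E); sL=45/4, sR=9/2; mL=-9/2, mR=81/8; mL+mR=45/8 → advance +1; mR−mL=117/8 → turn +1·90°
n=5: pose=(2,6,N); sL=90/53, sR=18; mL=-18, mR=999/53; mL+mR=45/53 → advance +1; mR−mL=1953/53 → turn +1·90°
n=6: pose=(2,7,W); sL=45/29, sR=45/29; mL=-45/29, mR=135/58; mL+mR=45/58 → advance +1; mR−mL=225/58 → turn +1·90°

0 45/4 9/2 -9/2 81/8 1 6 E
1 90/53 18 -18 999/53 2 6 N
2 45/29 45/29 -45/29 135/58 2 7 W
3 90/13 90/73 -90/73 4455/949 1 7 S
4 45/4 9/2 -9/2 81/8 1 6 E
5 90/53 18 -18 999/53 2 6 N
6 45/29 45/29 -45/29 135/58 2 7 W
final 1 7 S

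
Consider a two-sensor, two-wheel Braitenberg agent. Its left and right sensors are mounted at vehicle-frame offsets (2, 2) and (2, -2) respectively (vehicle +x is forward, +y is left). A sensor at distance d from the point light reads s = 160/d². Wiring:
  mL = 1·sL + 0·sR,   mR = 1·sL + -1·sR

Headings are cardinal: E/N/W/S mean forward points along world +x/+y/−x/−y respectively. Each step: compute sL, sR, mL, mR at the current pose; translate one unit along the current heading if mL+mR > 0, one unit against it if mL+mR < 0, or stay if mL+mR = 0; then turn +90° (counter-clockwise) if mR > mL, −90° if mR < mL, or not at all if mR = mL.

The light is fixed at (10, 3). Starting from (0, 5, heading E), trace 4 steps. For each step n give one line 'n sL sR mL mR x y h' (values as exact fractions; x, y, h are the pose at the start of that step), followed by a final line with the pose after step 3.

0 2 5/2 2 -1/2 0 5 E
1 160/49 160/121 160/49 11520/5929 1 5 S
2 80/61 16/13 80/61 64/793 1 4 W
3 160/153 160/73 160/153 -12800/11169 0 4 N
final 0 3 E

n=0: pose=(0,5,E); sL=2, sR=5/2; mL=2, mR=-1/2; mL+mR=3/2 → advance +1; mR−mL=-5/2 → turn -1·90°
n=1: pose=(1,5,S); sL=160/49, sR=160/121; mL=160/49, mR=11520/5929; mL+mR=30880/5929 → advance +1; mR−mL=-160/121 → turn -1·90°
n=2: pose=(1,4,W); sL=80/61, sR=16/13; mL=80/61, mR=64/793; mL+mR=1104/793 → advance +1; mR−mL=-16/13 → turn -1·90°
n=3: pose=(0,4,N); sL=160/153, sR=160/73; mL=160/153, mR=-12800/11169; mL+mR=-1120/11169 → advance -1; mR−mL=-160/73 → turn -1·90°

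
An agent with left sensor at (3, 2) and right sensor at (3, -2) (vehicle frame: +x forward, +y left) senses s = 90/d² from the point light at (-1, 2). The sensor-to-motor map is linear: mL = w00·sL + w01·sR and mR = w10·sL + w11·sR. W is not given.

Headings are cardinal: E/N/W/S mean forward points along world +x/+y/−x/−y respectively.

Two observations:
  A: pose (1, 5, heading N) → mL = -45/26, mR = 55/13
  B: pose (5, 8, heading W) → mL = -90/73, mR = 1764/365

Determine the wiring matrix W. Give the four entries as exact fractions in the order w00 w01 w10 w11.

obs A: pose=(1,5,N) → sL=5/2, sR=45/26, mL=-45/26, mR=55/13
obs B: pose=(5,8,W) → sL=18/5, sR=90/73, mL=-90/73, mR=1764/365
sensor matrix S = [[5/2, 45/26], [18/5, 90/73]]; det S = -2988/949
solve [mL_A; mL_B] = S·[w00; w01] and [mR_A; mR_B] = S·[w10; w11]:
  w00 = 0, w01 = -1, w10 = 1, w11 = 1

0 -1 1 1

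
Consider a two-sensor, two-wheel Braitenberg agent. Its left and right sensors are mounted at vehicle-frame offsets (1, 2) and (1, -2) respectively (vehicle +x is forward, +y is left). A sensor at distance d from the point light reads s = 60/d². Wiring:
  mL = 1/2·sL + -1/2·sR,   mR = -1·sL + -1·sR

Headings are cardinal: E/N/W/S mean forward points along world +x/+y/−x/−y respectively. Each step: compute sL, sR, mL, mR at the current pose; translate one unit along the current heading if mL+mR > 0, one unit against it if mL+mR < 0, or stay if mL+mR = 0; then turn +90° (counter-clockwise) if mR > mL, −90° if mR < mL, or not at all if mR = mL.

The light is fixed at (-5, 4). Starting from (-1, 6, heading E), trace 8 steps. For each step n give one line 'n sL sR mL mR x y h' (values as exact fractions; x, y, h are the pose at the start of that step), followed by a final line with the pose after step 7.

0 60/41 12/5 -96/205 -792/205 -1 6 E
1 30/13 30 -180/13 -420/13 -2 6 S
2 12 60/29 144/29 -408/29 -2 7 W
3 3 15/13 12/13 -54/13 -1 7 N
4 60/41 12/5 -96/205 -792/205 -1 6 E
5 30/13 30 -180/13 -420/13 -2 6 S
6 12 60/29 144/29 -408/29 -2 7 W
7 3 15/13 12/13 -54/13 -1 7 N
final -1 6 E

n=0: pose=(-1,6,E); sL=60/41, sR=12/5; mL=-96/205, mR=-792/205; mL+mR=-888/205 → advance -1; mR−mL=-696/205 → turn -1·90°
n=1: pose=(-2,6,S); sL=30/13, sR=30; mL=-180/13, mR=-420/13; mL+mR=-600/13 → advance -1; mR−mL=-240/13 → turn -1·90°
n=2: pose=(-2,7,W); sL=12, sR=60/29; mL=144/29, mR=-408/29; mL+mR=-264/29 → advance -1; mR−mL=-552/29 → turn -1·90°
n=3: pose=(-1,7,N); sL=3, sR=15/13; mL=12/13, mR=-54/13; mL+mR=-42/13 → advance -1; mR−mL=-66/13 → turn -1·90°
n=4: pose=(-1,6,E); sL=60/41, sR=12/5; mL=-96/205, mR=-792/205; mL+mR=-888/205 → advance -1; mR−mL=-696/205 → turn -1·90°
n=5: pose=(-2,6,S); sL=30/13, sR=30; mL=-180/13, mR=-420/13; mL+mR=-600/13 → advance -1; mR−mL=-240/13 → turn -1·90°
n=6: pose=(-2,7,W); sL=12, sR=60/29; mL=144/29, mR=-408/29; mL+mR=-264/29 → advance -1; mR−mL=-552/29 → turn -1·90°
n=7: pose=(-1,7,N); sL=3, sR=15/13; mL=12/13, mR=-54/13; mL+mR=-42/13 → advance -1; mR−mL=-66/13 → turn -1·90°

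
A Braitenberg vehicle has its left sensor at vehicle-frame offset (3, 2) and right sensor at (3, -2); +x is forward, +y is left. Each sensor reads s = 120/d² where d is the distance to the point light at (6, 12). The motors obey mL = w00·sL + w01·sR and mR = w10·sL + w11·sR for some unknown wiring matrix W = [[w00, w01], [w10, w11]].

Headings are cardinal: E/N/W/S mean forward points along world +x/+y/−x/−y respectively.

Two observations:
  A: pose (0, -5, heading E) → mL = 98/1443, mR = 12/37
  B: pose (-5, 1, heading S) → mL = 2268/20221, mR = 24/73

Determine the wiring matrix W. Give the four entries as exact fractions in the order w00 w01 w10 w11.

-1/2 1 0 1

obs A: pose=(0,-5,E) → sL=20/39, sR=12/37, mL=98/1443, mR=12/37
obs B: pose=(-5,1,S) → sL=120/277, sR=24/73, mL=2268/20221, mR=24/73
sensor matrix S = [[20/39, 12/37], [120/277, 24/73]]; det S = 273280/9726301
solve [mL_A; mL_B] = S·[w00; w01] and [mR_A; mR_B] = S·[w10; w11]:
  w00 = -1/2, w01 = 1, w10 = 0, w11 = 1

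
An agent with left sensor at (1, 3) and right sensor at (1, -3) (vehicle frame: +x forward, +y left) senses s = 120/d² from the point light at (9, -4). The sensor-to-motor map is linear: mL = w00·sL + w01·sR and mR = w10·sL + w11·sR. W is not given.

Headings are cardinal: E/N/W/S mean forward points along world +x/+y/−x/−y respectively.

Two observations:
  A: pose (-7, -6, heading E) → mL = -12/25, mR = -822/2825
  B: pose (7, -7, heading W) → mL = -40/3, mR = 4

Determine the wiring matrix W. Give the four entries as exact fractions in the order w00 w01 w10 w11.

0 -1 -1 1/2

obs A: pose=(-7,-6,E) → sL=60/113, sR=12/25, mL=-12/25, mR=-822/2825
obs B: pose=(7,-7,W) → sL=8/3, sR=40/3, mL=-40/3, mR=4
sensor matrix S = [[60/113, 12/25], [8/3, 40/3]]; det S = 16384/2825
solve [mL_A; mL_B] = S·[w00; w01] and [mR_A; mR_B] = S·[w10; w11]:
  w00 = 0, w01 = -1, w10 = -1, w11 = 1/2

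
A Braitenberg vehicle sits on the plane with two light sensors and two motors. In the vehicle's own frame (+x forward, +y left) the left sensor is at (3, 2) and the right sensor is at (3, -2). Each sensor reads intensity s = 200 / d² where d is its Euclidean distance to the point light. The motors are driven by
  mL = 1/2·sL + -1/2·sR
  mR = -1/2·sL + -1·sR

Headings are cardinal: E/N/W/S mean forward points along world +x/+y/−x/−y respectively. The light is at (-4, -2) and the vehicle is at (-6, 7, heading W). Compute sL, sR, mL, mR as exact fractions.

100/37 100/73 1800/2701 -7350/2701

left sensor world pos  = (-9, 5); dL² = 74
right sensor world pos = (-9, 9); dR² = 146
sL = 200/74 = 100/37
sR = 200/146 = 100/73
mL = 1/2·sL + -1/2·sR = 1800/2701
mR = -1/2·sL + -1·sR = -7350/2701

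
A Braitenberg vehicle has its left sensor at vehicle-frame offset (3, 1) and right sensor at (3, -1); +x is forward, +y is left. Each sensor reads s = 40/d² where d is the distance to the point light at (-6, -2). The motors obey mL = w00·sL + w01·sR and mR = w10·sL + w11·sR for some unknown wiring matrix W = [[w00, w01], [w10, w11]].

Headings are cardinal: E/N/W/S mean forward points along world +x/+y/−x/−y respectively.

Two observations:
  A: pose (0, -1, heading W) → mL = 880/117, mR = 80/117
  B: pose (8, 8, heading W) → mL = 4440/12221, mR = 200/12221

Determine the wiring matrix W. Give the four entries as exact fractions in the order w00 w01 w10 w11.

1 1 1/2 -1/2

obs A: pose=(0,-1,W) → sL=40/9, sR=40/13, mL=880/117, mR=80/117
obs B: pose=(8,8,W) → sL=20/101, sR=20/121, mL=4440/12221, mR=200/12221
sensor matrix S = [[40/9, 40/13], [20/101, 20/121]]; det S = 179200/1429857
solve [mL_A; mL_B] = S·[w00; w01] and [mR_A; mR_B] = S·[w10; w11]:
  w00 = 1, w01 = 1, w10 = 1/2, w11 = -1/2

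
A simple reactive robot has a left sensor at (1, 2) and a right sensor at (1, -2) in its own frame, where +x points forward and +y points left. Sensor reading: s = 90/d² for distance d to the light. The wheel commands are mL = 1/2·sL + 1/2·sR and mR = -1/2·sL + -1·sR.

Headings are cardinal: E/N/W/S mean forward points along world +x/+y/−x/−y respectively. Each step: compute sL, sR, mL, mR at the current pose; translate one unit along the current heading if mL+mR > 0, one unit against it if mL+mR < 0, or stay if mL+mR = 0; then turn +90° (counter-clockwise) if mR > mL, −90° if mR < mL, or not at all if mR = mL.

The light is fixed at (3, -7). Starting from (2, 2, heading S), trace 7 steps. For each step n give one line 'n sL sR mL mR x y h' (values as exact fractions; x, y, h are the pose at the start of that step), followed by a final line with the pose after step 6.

0 18/13 90/73 1242/949 -1827/949 2 2 S
1 45/34 45/74 1215/1258 -3195/2516 2 3 W
2 18/25 18/25 18/25 -27/25 3 3 N
3 45/61 9/5 387/305 -1323/610 3 2 E
4 18/13 90/73 1242/949 -1827/949 2 2 S
5 45/34 45/74 1215/1258 -3195/2516 2 3 W
6 18/25 18/25 18/25 -27/25 3 3 N
final 3 2 E

n=0: pose=(2,2,S); sL=18/13, sR=90/73; mL=1242/949, mR=-1827/949; mL+mR=-45/73 → advance -1; mR−mL=-3069/949 → turn -1·90°
n=1: pose=(2,3,W); sL=45/34, sR=45/74; mL=1215/1258, mR=-3195/2516; mL+mR=-45/148 → advance -1; mR−mL=-5625/2516 → turn -1·90°
n=2: pose=(3,3,N); sL=18/25, sR=18/25; mL=18/25, mR=-27/25; mL+mR=-9/25 → advance -1; mR−mL=-9/5 → turn -1·90°
n=3: pose=(3,2,E); sL=45/61, sR=9/5; mL=387/305, mR=-1323/610; mL+mR=-9/10 → advance -1; mR−mL=-2097/610 → turn -1·90°
n=4: pose=(2,2,S); sL=18/13, sR=90/73; mL=1242/949, mR=-1827/949; mL+mR=-45/73 → advance -1; mR−mL=-3069/949 → turn -1·90°
n=5: pose=(2,3,W); sL=45/34, sR=45/74; mL=1215/1258, mR=-3195/2516; mL+mR=-45/148 → advance -1; mR−mL=-5625/2516 → turn -1·90°
n=6: pose=(3,3,N); sL=18/25, sR=18/25; mL=18/25, mR=-27/25; mL+mR=-9/25 → advance -1; mR−mL=-9/5 → turn -1·90°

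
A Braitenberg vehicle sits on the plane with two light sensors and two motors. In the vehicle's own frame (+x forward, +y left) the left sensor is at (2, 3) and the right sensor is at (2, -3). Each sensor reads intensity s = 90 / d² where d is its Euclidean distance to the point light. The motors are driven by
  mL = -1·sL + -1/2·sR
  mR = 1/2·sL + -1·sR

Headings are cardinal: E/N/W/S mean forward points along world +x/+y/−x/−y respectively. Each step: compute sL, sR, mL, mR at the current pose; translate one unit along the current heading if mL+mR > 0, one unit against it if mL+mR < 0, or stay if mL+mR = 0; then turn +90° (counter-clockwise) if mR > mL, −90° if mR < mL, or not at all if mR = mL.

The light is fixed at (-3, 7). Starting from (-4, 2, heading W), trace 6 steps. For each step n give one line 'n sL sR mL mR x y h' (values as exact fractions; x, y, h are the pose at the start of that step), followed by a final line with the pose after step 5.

n=0: pose=(-4,2,W); sL=90/73, sR=90/13; mL=-4455/949, mR=-5985/949; mL+mR=-10440/949 → advance -1; mR−mL=-1530/949 → turn -1·90°
n=1: pose=(-3,2,N); sL=5, sR=5; mL=-15/2, mR=-5/2; mL+mR=-10 → advance -1; mR−mL=5 → turn +1·90°
n=2: pose=(-3,1,W); sL=18/17, sR=90/13; mL=-999/221, mR=-1413/221; mL+mR=-2412/221 → advance -1; mR−mL=-414/221 → turn -1·90°
n=3: pose=(-2,1,N); sL=9/2, sR=45/16; mL=-189/32, mR=-9/16; mL+mR=-207/32 → advance -1; mR−mL=171/32 → turn +1·90°
n=4: pose=(-2,0,W); sL=90/101, sR=90/17; mL=-6075/1717, mR=-8325/1717; mL+mR=-14400/1717 → advance -1; mR−mL=-2250/1717 → turn -1·90°
n=5: pose=(-1,0,N); sL=45/13, sR=9/5; mL=-567/130, mR=-9/130; mL+mR=-288/65 → advance -1; mR−mL=279/65 → turn +1·90°

0 90/73 90/13 -4455/949 -5985/949 -4 2 W
1 5 5 -15/2 -5/2 -3 2 N
2 18/17 90/13 -999/221 -1413/221 -3 1 W
3 9/2 45/16 -189/32 -9/16 -2 1 N
4 90/101 90/17 -6075/1717 -8325/1717 -2 0 W
5 45/13 9/5 -567/130 -9/130 -1 0 N
final -1 -1 W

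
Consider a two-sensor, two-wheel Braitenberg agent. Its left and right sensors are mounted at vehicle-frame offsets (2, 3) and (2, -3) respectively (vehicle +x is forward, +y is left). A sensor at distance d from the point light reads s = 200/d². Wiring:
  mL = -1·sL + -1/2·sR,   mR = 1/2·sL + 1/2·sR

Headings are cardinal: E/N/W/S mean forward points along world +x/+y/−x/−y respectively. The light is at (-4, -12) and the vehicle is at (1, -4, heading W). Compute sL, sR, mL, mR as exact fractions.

100/17 20/13 -1470/221 820/221

left sensor world pos  = (-1, -7); dL² = 34
right sensor world pos = (-1, -1); dR² = 130
sL = 200/34 = 100/17
sR = 200/130 = 20/13
mL = -1·sL + -1/2·sR = -1470/221
mR = 1/2·sL + 1/2·sR = 820/221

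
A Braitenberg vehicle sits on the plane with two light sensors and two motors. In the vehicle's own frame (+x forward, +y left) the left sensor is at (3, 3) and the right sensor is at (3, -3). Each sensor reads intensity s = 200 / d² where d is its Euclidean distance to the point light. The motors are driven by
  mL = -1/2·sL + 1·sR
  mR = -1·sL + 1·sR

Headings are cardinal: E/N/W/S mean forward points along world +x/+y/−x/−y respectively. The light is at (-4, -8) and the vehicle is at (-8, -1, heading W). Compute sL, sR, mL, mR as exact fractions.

40/13 200/149 -380/1937 -3360/1937

left sensor world pos  = (-11, -4); dL² = 65
right sensor world pos = (-11, 2); dR² = 149
sL = 200/65 = 40/13
sR = 200/149 = 200/149
mL = -1/2·sL + 1·sR = -380/1937
mR = -1·sL + 1·sR = -3360/1937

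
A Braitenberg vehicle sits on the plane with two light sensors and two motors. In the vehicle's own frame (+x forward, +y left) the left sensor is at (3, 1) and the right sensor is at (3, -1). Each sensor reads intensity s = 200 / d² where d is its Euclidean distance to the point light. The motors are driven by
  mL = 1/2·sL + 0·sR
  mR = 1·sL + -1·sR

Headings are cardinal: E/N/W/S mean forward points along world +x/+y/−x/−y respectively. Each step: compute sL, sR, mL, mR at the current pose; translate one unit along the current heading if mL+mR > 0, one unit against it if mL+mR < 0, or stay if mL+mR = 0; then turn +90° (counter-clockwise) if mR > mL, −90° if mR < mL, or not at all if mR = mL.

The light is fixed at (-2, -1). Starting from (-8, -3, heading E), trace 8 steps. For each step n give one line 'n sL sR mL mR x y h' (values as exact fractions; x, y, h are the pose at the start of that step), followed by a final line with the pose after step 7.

n=0: pose=(-8,-3,E); sL=20, sR=100/9; mL=10, mR=80/9; mL+mR=170/9 → advance +1; mR−mL=-10/9 → turn -1·90°
n=1: pose=(-7,-3,S); sL=200/41, sR=200/61; mL=100/41, mR=4000/2501; mL+mR=10100/2501 → advance +1; mR−mL=-2100/2501 → turn -1·90°
n=2: pose=(-7,-4,W); sL=5/2, sR=50/17; mL=5/4, mR=-15/34; mL+mR=55/68 → advance +1; mR−mL=-115/68 → turn -1·90°
n=3: pose=(-8,-4,N); sL=200/49, sR=8; mL=100/49, mR=-192/49; mL+mR=-92/49 → advance -1; mR−mL=-292/49 → turn -1·90°
n=4: pose=(-8,-5,E); sL=100/9, sR=100/17; mL=50/9, mR=800/153; mL+mR=550/51 → advance +1; mR−mL=-50/153 → turn -1·90°
n=5: pose=(-7,-5,S); sL=40/13, sR=40/17; mL=20/13, mR=160/221; mL+mR=500/221 → advance +1; mR−mL=-180/221 → turn -1·90°
n=6: pose=(-7,-6,W); sL=2, sR=5/2; mL=1, mR=-1/2; mL+mR=1/2 → advance +1; mR−mL=-3/2 → turn -1·90°
n=7: pose=(-8,-6,N); sL=200/53, sR=200/29; mL=100/53, mR=-4800/1537; mL+mR=-1900/1537 → advance -1; mR−mL=-7700/1537 → turn -1·90°

0 20 100/9 10 80/9 -8 -3 E
1 200/41 200/61 100/41 4000/2501 -7 -3 S
2 5/2 50/17 5/4 -15/34 -7 -4 W
3 200/49 8 100/49 -192/49 -8 -4 N
4 100/9 100/17 50/9 800/153 -8 -5 E
5 40/13 40/17 20/13 160/221 -7 -5 S
6 2 5/2 1 -1/2 -7 -6 W
7 200/53 200/29 100/53 -4800/1537 -8 -6 N
final -8 -7 E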